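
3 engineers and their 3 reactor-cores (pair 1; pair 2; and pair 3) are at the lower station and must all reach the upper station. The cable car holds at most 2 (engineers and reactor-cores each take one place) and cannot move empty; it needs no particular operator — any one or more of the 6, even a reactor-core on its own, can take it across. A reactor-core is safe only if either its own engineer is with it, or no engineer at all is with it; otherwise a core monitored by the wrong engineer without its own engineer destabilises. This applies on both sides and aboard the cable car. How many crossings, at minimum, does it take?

Counting alone: each trip to the upper station takes at most 2 across and each return brings at least 1 back, so after t trips out (and t−1 returns) at most 2t − (t−1) of the 6 are across; that first reaches 6 at t = 5, so at least 9 crossings are needed.
The safety rule pushes this higher. Following every safe sequence of crossings, the most of the 6 that can be at the upper station as the cable car arrives there on crossing 9 is 5 — never all 6.
So no plan with fewer than 11 crossings exists, and this one achieves 11:
1. engineer 1 and reactor-core 1 cross → the upper station.
2. engineer 1 crosses ← the lower station.
3. reactor-core 2 and reactor-core 3 cross → the upper station.
4. reactor-core 1 crosses ← the lower station.
5. engineer 2 and engineer 3 cross → the upper station.
6. engineer 2 and reactor-core 2 cross ← the lower station.
7. engineer 1 and engineer 2 cross → the upper station.
8. reactor-core 3 crosses ← the lower station.
9. reactor-core 1 and reactor-core 2 cross → the upper station.
10. engineer 3 crosses ← the lower station.
11. engineer 3 and reactor-core 3 cross → the upper station.

11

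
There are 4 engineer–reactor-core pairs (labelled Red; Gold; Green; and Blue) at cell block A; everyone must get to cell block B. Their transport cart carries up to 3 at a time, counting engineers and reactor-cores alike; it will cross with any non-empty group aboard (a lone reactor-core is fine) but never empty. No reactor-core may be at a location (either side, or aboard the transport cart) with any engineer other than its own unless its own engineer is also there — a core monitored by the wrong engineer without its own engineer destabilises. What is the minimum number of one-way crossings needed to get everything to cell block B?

9

Counting alone: each trip to cell block B takes at most 3 across and each return brings at least 1 back, so after t trips out (and t−1 returns) at most 3t − (t−1) of the 8 are across; that first reaches 8 at t = 4, so at least 7 crossings are needed.
The safety rule pushes this higher. Following every safe sequence of crossings, the most of the 8 that can be at cell block B as the transport cart arrives there on crossing 7 is 7 — never all 8.
So no plan with fewer than 9 crossings exists, and this one achieves 9:
1. engineer Red and reactor-core Red cross → cell block B.
2. engineer Red crosses ← cell block A.
3. engineer Gold, engineer Red, and reactor-core Gold cross → cell block B.
4. engineer Red and reactor-core Red cross ← cell block A.
5. engineer Blue, engineer Green, and engineer Red cross → cell block B.
6. reactor-core Gold crosses ← cell block A.
7. reactor-core Gold and reactor-core Red cross → cell block B.
8. reactor-core Red crosses ← cell block A.
9. reactor-core Blue, reactor-core Green, and reactor-core Red cross → cell block B.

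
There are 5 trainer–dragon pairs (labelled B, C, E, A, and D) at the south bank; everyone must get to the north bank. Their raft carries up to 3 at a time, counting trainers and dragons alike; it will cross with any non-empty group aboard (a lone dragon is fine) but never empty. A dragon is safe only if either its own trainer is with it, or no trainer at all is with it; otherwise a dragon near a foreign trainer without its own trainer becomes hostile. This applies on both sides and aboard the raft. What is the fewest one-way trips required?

Counting alone: each trip to the north bank takes at most 3 across and each return brings at least 1 back, so after t trips out (and t−1 returns) at most 3t − (t−1) of the 10 are across; that first reaches 10 at t = 5, so at least 9 crossings are needed.
The safety rule pushes this higher. Following every safe sequence of crossings, the most of the 10 that can be at the north bank as the raft arrives there on crossing 9 is 9 — never all 10.
So no plan with fewer than 11 crossings exists, and this one achieves 11:
1. dragon B and trainer B cross → the north bank.
2. trainer B crosses ← the south bank.
3. dragon A, dragon C, and dragon E cross → the north bank.
4. dragon B crosses ← the south bank.
5. trainer A, trainer C, and trainer E cross → the north bank.
6. dragon C and trainer C cross ← the south bank.
7. trainer B, trainer C, and trainer D cross → the north bank.
8. dragon E crosses ← the south bank.
9. dragon B and dragon C cross → the north bank.
10. dragon B crosses ← the south bank.
11. dragon B, dragon D, and dragon E cross → the north bank.

11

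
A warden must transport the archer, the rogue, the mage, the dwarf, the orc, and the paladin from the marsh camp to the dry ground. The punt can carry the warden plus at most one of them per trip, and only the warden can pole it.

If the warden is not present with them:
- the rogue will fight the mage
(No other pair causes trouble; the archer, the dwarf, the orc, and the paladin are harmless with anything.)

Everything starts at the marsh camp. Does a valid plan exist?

Yes

1. Warden goes to the dry ground with the rogue.
2. Warden goes back to the marsh camp alone.
3. Warden goes to the dry ground with the archer.
4. Warden goes back to the marsh camp alone.
5. Warden goes to the dry ground with the dwarf.
6. Warden goes back to the marsh camp alone.
7. Warden goes to the dry ground with the orc.
8. Warden goes back to the marsh camp alone.
9. Warden goes to the dry ground with the paladin.
10. Warden goes back to the marsh camp alone.
11. Warden goes to the dry ground with the mage.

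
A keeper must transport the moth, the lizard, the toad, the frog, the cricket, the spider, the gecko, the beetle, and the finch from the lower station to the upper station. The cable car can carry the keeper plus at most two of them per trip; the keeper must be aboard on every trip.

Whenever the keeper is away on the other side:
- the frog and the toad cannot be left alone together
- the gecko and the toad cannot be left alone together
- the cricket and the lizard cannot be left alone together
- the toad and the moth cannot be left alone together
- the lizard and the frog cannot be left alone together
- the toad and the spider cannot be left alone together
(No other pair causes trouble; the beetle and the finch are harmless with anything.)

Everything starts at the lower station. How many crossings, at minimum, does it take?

11

Counting alone: the keeper can take at most 2 across per trip to the upper station, so moving all 9 needs at least 5 loaded trips out, with a return between consecutive ones — at least 9 crossings.
The safety rule pushes this higher. Following every safe sequence of crossings, the most of the 9 that can be at the upper station as the cable car arrives there on crossing 9 is 8 — never all 9.
So no plan with fewer than 11 crossings exists, and this one achieves 11:
1. Keeper goes to the upper station with the lizard and the toad.
2. Keeper goes back to the lower station alone.
3. Keeper goes to the upper station with the cricket.
4. Keeper goes back to the lower station with the lizard.
5. Keeper goes to the upper station with the frog and the moth.
6. Keeper goes back to the lower station with the toad.
7. Keeper goes to the upper station with the gecko and the spider.
8. Keeper goes back to the lower station alone.
9. Keeper goes to the upper station with the beetle and the finch.
10. Keeper goes back to the lower station alone.
11. Keeper goes to the upper station with the lizard and the toad.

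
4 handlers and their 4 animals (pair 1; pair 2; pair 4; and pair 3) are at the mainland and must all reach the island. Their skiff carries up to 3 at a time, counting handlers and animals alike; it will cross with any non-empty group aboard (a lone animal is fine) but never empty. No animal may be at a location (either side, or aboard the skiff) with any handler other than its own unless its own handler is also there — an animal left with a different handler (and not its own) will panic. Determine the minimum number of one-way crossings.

9

Counting alone: each trip to the island takes at most 3 across and each return brings at least 1 back, so after t trips out (and t−1 returns) at most 3t − (t−1) of the 8 are across; that first reaches 8 at t = 4, so at least 7 crossings are needed.
The safety rule pushes this higher. Following every safe sequence of crossings, the most of the 8 that can be at the island as the skiff arrives there on crossing 7 is 7 — never all 8.
So no plan with fewer than 9 crossings exists, and this one achieves 9:
1. animal 1 and handler 1 cross → the island.
2. handler 1 crosses ← the mainland.
3. animal 2, handler 1, and handler 2 cross → the island.
4. animal 1 and handler 1 cross ← the mainland.
5. handler 1, handler 3, and handler 4 cross → the island.
6. animal 2 crosses ← the mainland.
7. animal 1 and animal 2 cross → the island.
8. animal 1 crosses ← the mainland.
9. animal 1, animal 3, and animal 4 cross → the island.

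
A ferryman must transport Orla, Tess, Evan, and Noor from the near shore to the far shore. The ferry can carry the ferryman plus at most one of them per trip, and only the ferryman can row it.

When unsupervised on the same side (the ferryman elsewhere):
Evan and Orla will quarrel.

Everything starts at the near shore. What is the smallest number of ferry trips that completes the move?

7

Counting alone: the ferryman can take at most 1 across per trip to the far shore, so moving all 4 needs at least 4 loaded trips out, with a return between consecutive ones — at least 7 crossings.
The plan below uses exactly 7 crossings, so it is optimal:
1. Ferryman goes to the far shore with Orla.
2. Ferryman goes back to the near shore alone.
3. Ferryman goes to the far shore with Tess.
4. Ferryman goes back to the near shore alone.
5. Ferryman goes to the far shore with Noor.
6. Ferryman goes back to the near shore alone.
7. Ferryman goes to the far shore with Evan.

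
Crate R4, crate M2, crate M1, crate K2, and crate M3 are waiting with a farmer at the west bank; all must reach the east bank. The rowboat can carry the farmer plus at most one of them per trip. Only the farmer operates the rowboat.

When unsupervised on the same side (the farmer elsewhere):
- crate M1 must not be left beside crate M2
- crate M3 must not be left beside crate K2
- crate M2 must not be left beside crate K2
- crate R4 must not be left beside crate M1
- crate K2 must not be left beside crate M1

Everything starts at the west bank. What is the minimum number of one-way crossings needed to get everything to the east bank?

impossible

Whatever the first load, the items left behind include a forbidden pair without the farmer. No opening move is safe, so no plan exists.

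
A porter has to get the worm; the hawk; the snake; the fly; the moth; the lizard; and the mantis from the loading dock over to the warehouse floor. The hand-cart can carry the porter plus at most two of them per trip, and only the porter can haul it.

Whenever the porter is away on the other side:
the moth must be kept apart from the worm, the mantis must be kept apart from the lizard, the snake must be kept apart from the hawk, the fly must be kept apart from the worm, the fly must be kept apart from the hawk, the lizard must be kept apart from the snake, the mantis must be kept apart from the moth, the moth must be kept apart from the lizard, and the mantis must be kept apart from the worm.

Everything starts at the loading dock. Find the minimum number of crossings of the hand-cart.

Whatever the first load, the items left behind include a forbidden pair without the porter. No opening move is safe, so no plan exists.

impossible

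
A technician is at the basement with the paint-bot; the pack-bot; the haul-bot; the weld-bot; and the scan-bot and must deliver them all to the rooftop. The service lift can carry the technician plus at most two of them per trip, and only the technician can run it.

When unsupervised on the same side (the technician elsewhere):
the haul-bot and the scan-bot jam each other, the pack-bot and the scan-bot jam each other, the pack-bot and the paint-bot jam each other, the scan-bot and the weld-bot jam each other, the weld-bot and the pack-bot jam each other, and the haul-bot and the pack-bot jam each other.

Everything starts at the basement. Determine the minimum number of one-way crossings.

7

Counting alone: the technician can take at most 2 across per trip to the rooftop, so moving all 5 needs at least 3 loaded trips out, with a return between consecutive ones — at least 5 crossings.
The safety rule pushes this higher. Following every safe sequence of crossings, the most of the 5 that can be at the rooftop as the service lift arrives there on crossing 5 is 4 — never all 5.
So no plan with fewer than 7 crossings exists, and this one achieves 7:
1. Technician goes to the rooftop with the pack-bot and the scan-bot.  [the basement: the haul-bot, the paint-bot, the weld-bot | the rooftop: the pack-bot, the scan-bot]
2. Technician goes back to the basement with the pack-bot.  [the basement: the haul-bot, the pack-bot, the paint-bot, the weld-bot | the rooftop: the scan-bot]
3. Technician goes to the rooftop with the pack-bot and the paint-bot.  [the basement: the haul-bot, the weld-bot | the rooftop: the pack-bot, the paint-bot, the scan-bot]
4. Technician goes back to the basement with the pack-bot.  [the basement: the haul-bot, the pack-bot, the weld-bot | the rooftop: the paint-bot, the scan-bot]
5. Technician goes to the rooftop with the haul-bot and the weld-bot.  [the basement: the pack-bot | the rooftop: the haul-bot, the paint-bot, the scan-bot, the weld-bot]
6. Technician goes back to the basement with the scan-bot.  [the basement: the pack-bot, the scan-bot | the rooftop: the haul-bot, the paint-bot, the weld-bot]
7. Technician goes to the rooftop with the pack-bot and the scan-bot.  [the basement: — | the rooftop: the haul-bot, the pack-bot, the paint-bot, the scan-bot, the weld-bot]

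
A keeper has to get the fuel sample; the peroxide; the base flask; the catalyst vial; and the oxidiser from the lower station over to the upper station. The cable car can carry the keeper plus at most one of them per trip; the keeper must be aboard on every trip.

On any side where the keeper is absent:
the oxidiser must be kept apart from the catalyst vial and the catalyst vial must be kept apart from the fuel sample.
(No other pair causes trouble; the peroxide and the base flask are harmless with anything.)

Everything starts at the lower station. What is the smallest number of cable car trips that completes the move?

11

Counting alone: the keeper can take at most 1 across per trip to the upper station, so moving all 5 needs at least 5 loaded trips out, with a return between consecutive ones — at least 9 crossings.
The safety rule pushes this higher. Following every safe sequence of crossings, the most of the 5 that can be at the upper station as the cable car arrives there on crossing 9 is 4 — never all 5.
So no plan with fewer than 11 crossings exists, and this one achieves 11:
1. Keeper goes to the upper station with the catalyst vial.  [the lower station: the base flask, the fuel sample, the oxidiser, the peroxide | the upper station: the catalyst vial]
2. Keeper goes back to the lower station alone.  [the lower station: the base flask, the fuel sample, the oxidiser, the peroxide | the upper station: the catalyst vial]
3. Keeper goes to the upper station with the fuel sample.  [the lower station: the base flask, the oxidiser, the peroxide | the upper station: the catalyst vial, the fuel sample]
4. Keeper goes back to the lower station with the catalyst vial.  [the lower station: the base flask, the catalyst vial, the oxidiser, the peroxide | the upper station: the fuel sample]
5. Keeper goes to the upper station with the oxidiser.  [the lower station: the base flask, the catalyst vial, the peroxide | the upper station: the fuel sample, the oxidiser]
6. Keeper goes back to the lower station alone.  [the lower station: the base flask, the catalyst vial, the peroxide | the upper station: the fuel sample, the oxidiser]
7. Keeper goes to the upper station with the peroxide.  [the lower station: the base flask, the catalyst vial | the upper station: the fuel sample, the oxidiser, the peroxide]
8. Keeper goes back to the lower station alone.  [the lower station: the base flask, the catalyst vial | the upper station: the fuel sample, the oxidiser, the peroxide]
9. Keeper goes to the upper station with the base flask.  [the lower station: the catalyst vial | the upper station: the base flask, the fuel sample, the oxidiser, the peroxide]
10. Keeper goes back to the lower station alone.  [the lower station: the catalyst vial | the upper station: the base flask, the fuel sample, the oxidiser, the peroxide]
11. Keeper goes to the upper station with the catalyst vial.  [the lower station: — | the upper station: the base flask, the catalyst vial, the fuel sample, the oxidiser, the peroxide]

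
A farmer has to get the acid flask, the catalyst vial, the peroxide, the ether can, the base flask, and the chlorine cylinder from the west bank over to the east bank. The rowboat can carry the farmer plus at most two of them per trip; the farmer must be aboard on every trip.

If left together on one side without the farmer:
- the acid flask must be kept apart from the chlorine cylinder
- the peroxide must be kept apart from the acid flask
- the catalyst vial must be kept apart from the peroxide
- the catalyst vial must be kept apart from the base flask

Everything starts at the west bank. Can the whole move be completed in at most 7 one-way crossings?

Yes

Yes — this plan uses 7 crossings (≤ 7):
1. Farmer goes to the east bank with the acid flask and the catalyst vial.  [the west bank: the base flask, the chlorine cylinder, the ether can, the peroxide | the east bank: the acid flask, the catalyst vial]
2. Farmer goes back to the west bank alone.  [the west bank: the base flask, the chlorine cylinder, the ether can, the peroxide | the east bank: the acid flask, the catalyst vial]
3. Farmer goes to the east bank with the ether can and the peroxide.  [the west bank: the base flask, the chlorine cylinder | the east bank: the acid flask, the catalyst vial, the ether can, the peroxide]
4. Farmer goes back to the west bank with the acid flask and the catalyst vial.  [the west bank: the acid flask, the base flask, the catalyst vial, the chlorine cylinder | the east bank: the ether can, the peroxide]
5. Farmer goes to the east bank with the base flask and the chlorine cylinder.  [the west bank: the acid flask, the catalyst vial | the east bank: the base flask, the chlorine cylinder, the ether can, the peroxide]
6. Farmer goes back to the west bank alone.  [the west bank: the acid flask, the catalyst vial | the east bank: the base flask, the chlorine cylinder, the ether can, the peroxide]
7. Farmer goes to the east bank with the acid flask and the catalyst vial.  [the west bank: — | the east bank: the acid flask, the base flask, the catalyst vial, the chlorine cylinder, the ether can, the peroxide]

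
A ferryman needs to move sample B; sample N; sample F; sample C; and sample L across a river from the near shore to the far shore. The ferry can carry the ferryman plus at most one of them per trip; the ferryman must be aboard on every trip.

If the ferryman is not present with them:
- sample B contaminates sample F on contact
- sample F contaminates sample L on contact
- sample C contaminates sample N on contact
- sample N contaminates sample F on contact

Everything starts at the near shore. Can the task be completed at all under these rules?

No

Whatever the first load, the items left behind include a forbidden pair without the ferryman. No opening move is safe, so no plan exists.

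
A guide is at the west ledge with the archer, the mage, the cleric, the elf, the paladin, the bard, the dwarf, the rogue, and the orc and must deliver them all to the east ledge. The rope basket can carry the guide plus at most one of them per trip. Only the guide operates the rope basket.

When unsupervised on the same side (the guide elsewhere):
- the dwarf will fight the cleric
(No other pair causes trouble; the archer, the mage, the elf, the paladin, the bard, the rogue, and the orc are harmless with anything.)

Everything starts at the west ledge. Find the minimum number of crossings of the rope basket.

Counting alone: the guide can take at most 1 across per trip to the east ledge, so moving all 9 needs at least 9 loaded trips out, with a return between consecutive ones — at least 17 crossings.
The plan below uses exactly 17 crossings, so it is optimal:
1. Guide goes to the east ledge with the cleric.  [the west ledge: the archer, the bard, the dwarf, the elf, the mage, the orc, the paladin, the rogue | the east ledge: the cleric]
2. Guide goes back to the west ledge alone.  [the west ledge: the archer, the bard, the dwarf, the elf, the mage, the orc, the paladin, the rogue | the east ledge: the cleric]
3. Guide goes to the east ledge with the archer.  [the west ledge: the bard, the dwarf, the elf, the mage, the orc, the paladin, the rogue | the east ledge: the archer, the cleric]
4. Guide goes back to the west ledge alone.  [the west ledge: the bard, the dwarf, the elf, the mage, the orc, the paladin, the rogue | the east ledge: the archer, the cleric]
5. Guide goes to the east ledge with the mage.  [the west ledge: the bard, the dwarf, the elf, the orc, the paladin, the rogue | the east ledge: the archer, the cleric, the mage]
6. Guide goes back to the west ledge alone.  [the west ledge: the bard, the dwarf, the elf, the orc, the paladin, the rogue | the east ledge: the archer, the cleric, the mage]
7. Guide goes to the east ledge with the elf.  [the west ledge: the bard, the dwarf, the orc, the paladin, the rogue | the east ledge: the archer, the cleric, the elf, the mage]
8. Guide goes back to the west ledge alone.  [the west ledge: the bard, the dwarf, the orc, the paladin, the rogue | the east ledge: the archer, the cleric, the elf, the mage]
9. Guide goes to the east ledge with the paladin.  [the west ledge: the bard, the dwarf, the orc, the rogue | the east ledge: the archer, the cleric, the elf, the mage, the paladin]
10. Guide goes back to the west ledge alone.  [the west ledge: the bard, the dwarf, the orc, the rogue | the east ledge: the archer, the cleric, the elf, the mage, the paladin]
11. Guide goes to the east ledge with the bard.  [the west ledge: the dwarf, the orc, the rogue | the east ledge: the archer, the bard, the cleric, the elf, the mage, the paladin]
12. Guide goes back to the west ledge alone.  [the west ledge: the dwarf, the orc, the rogue | the east ledge: the archer, the bard, the cleric, the elf, the mage, the paladin]
13. Guide goes to the east ledge with the rogue.  [the west ledge: the dwarf, the orc | the east ledge: the archer, the bard, the cleric, the elf, the mage, the paladin, the rogue]
14. Guide goes back to the west ledge alone.  [the west ledge: the dwarf, the orc | the east ledge: the archer, the bard, the cleric, the elf, the mage, the paladin, the rogue]
15. Guide goes to the east ledge with the orc.  [the west ledge: the dwarf | the east ledge: the archer, the bard, the cleric, the elf, the mage, the orc, the paladin, the rogue]
16. Guide goes back to the west ledge alone.  [the west ledge: the dwarf | the east ledge: the archer, the bard, the cleric, the elf, the mage, the orc, the paladin, the rogue]
17. Guide goes to the east ledge with the dwarf.  [the west ledge: — | the east ledge: the archer, the bard, the cleric, the dwarf, the elf, the mage, the orc, the paladin, the rogue]

17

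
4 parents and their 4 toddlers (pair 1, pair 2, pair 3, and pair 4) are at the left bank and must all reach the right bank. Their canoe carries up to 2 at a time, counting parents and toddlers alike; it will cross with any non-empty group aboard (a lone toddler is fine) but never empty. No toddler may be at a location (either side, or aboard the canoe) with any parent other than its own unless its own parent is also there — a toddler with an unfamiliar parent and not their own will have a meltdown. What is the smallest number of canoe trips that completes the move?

impossible

Following every safe sequence of crossings from the start, the most of the 8 that can be at the right bank as the canoe arrives there on crossings 1, 3, 5 is 2, 3, 4 respectively; the best ever achieved is 4 of 8.
From crossing 7 on, no configuration arises that was not already reachable earlier: only 44 distinct safe configurations (who is on which side, and where the canoe is) can ever be reached, none of them has everyone across, and every continuation just revisits them. So no valid plan exists.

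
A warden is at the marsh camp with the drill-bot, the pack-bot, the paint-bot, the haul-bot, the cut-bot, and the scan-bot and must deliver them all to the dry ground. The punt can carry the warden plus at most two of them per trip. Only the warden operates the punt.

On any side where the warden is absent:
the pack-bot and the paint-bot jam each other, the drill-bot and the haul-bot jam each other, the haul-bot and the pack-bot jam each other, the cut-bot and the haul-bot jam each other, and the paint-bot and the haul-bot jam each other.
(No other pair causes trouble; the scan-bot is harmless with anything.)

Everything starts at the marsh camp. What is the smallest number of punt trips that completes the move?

9

Counting alone: the warden can take at most 2 across per trip to the dry ground, so moving all 6 needs at least 3 loaded trips out, with a return between consecutive ones — at least 5 crossings.
The safety rule pushes this higher. Following every safe sequence of crossings, the most of the 6 that can be at the dry ground as the punt arrives there on crossings 5, 7 is 4, 5 respectively — never all 6.
So no plan with fewer than 9 crossings exists, and this one achieves 9:
1. Warden goes to the dry ground with the haul-bot and the pack-bot.
2. Warden goes back to the marsh camp with the pack-bot.
3. Warden goes to the dry ground with the drill-bot and the pack-bot.
4. Warden goes back to the marsh camp with the haul-bot.
5. Warden goes to the dry ground with the cut-bot and the paint-bot.
6. Warden goes back to the marsh camp with the pack-bot.
7. Warden goes to the dry ground with the pack-bot and the scan-bot.
8. Warden goes back to the marsh camp with the pack-bot.
9. Warden goes to the dry ground with the haul-bot and the pack-bot.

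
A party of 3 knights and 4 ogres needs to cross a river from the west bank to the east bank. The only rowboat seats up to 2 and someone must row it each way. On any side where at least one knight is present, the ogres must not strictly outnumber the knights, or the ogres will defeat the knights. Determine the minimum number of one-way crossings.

impossible

The ogres already outnumber the knights at the west bank before anyone moves, so the starting position itself is disallowed.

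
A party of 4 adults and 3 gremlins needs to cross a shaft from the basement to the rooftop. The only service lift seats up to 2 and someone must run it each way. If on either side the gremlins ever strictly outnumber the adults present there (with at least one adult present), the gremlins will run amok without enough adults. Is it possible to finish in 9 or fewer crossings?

Counting alone: each trip to the rooftop takes at most 2 across and each return brings at least 1 back, so after t trips out (and t−1 returns) at most 2t − (t−1) of the 7 are across; that first reaches 7 at t = 6, so at least 11 crossings are needed.
Since 9 < 11, 9 crossings cannot be enough. (The shortest complete plan in fact takes 11:)
1. 2 gremlins → the rooftop.  (the basement: 4A 1G; the rooftop: 0A 2G)
2. 1 gremlin ← the basement.  (the basement: 4A 2G; the rooftop: 0A 1G)
3. 2 gremlins → the rooftop.  (the basement: 4A 0G; the rooftop: 0A 3G)
4. 1 gremlin ← the basement.  (the basement: 4A 1G; the rooftop: 0A 2G)
5. 2 adults → the rooftop.  (the basement: 2A 1G; the rooftop: 2A 2G)
6. 1 gremlin ← the basement.  (the basement: 2A 2G; the rooftop: 2A 1G)
7. 1 adult and 1 gremlin → the rooftop.  (the basement: 1A 1G; the rooftop: 3A 2G)
8. 1 adult ← the basement.  (the basement: 2A 1G; the rooftop: 2A 2G)
9. 1 adult and 1 gremlin → the rooftop.  (the basement: 1A 0G; the rooftop: 3A 3G)
10. 1 gremlin ← the basement.  (the basement: 1A 1G; the rooftop: 3A 2G)
11. 1 adult and 1 gremlin → the rooftop.  (the basement: 0A 0G; the rooftop: 4A 3G)

No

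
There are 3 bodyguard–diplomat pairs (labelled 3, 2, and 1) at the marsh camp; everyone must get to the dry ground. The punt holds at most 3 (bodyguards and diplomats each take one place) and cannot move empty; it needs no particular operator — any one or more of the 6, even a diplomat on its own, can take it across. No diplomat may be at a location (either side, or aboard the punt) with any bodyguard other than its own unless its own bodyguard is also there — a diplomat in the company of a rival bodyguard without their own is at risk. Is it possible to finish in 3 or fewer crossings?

Counting alone: each trip to the dry ground takes at most 3 across and each return brings at least 1 back, so after t trips out (and t−1 returns) at most 3t − (t−1) of the 6 are across; that first reaches 6 at t = 3, so at least 5 crossings are needed.
Since 3 < 5, 3 crossings cannot be enough. (The shortest complete plan in fact takes 5:)
1. bodyguard 3 and diplomat 3 cross → the dry ground.
2. bodyguard 3 crosses ← the marsh camp.
3. bodyguard 1, bodyguard 2, and bodyguard 3 cross → the dry ground.
4. diplomat 3 crosses ← the marsh camp.
5. diplomat 1, diplomat 2, and diplomat 3 cross → the dry ground.

No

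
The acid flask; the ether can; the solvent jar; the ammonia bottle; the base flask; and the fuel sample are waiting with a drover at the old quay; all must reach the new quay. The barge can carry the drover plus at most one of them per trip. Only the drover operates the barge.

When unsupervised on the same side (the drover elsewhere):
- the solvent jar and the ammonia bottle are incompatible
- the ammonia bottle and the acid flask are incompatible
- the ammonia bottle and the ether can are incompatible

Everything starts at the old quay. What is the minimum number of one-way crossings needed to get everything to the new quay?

Following every safe sequence of crossings from the start, the most of the 6 that can be at the new quay as the barge arrives there on crossings 1, 3, 5, 7 is 1, 2, 3, 4 respectively; the best ever achieved is 4 of 6.
From crossing 9 on, no configuration arises that was not already reachable earlier: only 36 distinct safe configurations (who is on which side, and where the barge is) can ever be reached, none of them has everyone across, and every continuation just revisits them. So no valid plan exists.

impossible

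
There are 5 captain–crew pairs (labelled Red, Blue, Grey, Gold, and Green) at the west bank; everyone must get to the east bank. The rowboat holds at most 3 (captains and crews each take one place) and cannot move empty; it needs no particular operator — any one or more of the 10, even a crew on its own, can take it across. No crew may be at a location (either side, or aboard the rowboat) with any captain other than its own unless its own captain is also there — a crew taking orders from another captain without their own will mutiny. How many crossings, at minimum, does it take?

11

Counting alone: each trip to the east bank takes at most 3 across and each return brings at least 1 back, so after t trips out (and t−1 returns) at most 3t − (t−1) of the 10 are across; that first reaches 10 at t = 5, so at least 9 crossings are needed.
The safety rule pushes this higher. Following every safe sequence of crossings, the most of the 10 that can be at the east bank as the rowboat arrives there on crossing 9 is 9 — never all 10.
So no plan with fewer than 11 crossings exists, and this one achieves 11:
1. captain Red and crew Red cross → the east bank.
2. captain Red crosses ← the west bank.
3. crew Blue, crew Gold, and crew Grey cross → the east bank.
4. crew Red crosses ← the west bank.
5. captain Blue, captain Gold, and captain Grey cross → the east bank.
6. captain Blue and crew Blue cross ← the west bank.
7. captain Blue, captain Green, and captain Red cross → the east bank.
8. crew Grey crosses ← the west bank.
9. crew Blue and crew Red cross → the east bank.
10. crew Red crosses ← the west bank.
11. crew Green, crew Grey, and crew Red cross → the east bank.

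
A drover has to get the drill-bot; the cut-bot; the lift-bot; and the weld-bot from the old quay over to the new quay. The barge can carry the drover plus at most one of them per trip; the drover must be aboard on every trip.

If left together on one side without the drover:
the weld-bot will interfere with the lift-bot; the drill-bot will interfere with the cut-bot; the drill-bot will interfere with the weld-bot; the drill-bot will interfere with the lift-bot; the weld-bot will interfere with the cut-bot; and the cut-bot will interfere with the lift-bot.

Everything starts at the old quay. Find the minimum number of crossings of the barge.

impossible

Whatever the first load, the items left behind include a forbidden pair without the drover. No opening move is safe, so no plan exists.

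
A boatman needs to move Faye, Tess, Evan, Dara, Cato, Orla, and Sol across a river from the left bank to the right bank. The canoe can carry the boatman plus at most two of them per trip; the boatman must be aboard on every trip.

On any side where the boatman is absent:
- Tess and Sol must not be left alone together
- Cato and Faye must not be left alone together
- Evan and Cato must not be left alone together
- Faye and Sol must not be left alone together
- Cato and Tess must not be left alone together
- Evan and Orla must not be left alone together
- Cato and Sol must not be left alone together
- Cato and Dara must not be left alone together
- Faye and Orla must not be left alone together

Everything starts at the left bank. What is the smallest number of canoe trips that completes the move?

impossible

Whatever the first load, the items left behind include a forbidden pair without the boatman. No opening move is safe, so no plan exists.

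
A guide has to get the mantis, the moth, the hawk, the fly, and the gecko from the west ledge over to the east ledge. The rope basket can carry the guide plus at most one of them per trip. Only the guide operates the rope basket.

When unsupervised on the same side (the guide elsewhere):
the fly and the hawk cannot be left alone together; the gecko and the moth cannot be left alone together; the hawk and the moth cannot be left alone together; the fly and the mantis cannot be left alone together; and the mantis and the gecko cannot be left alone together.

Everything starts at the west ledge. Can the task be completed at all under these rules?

Whatever the first load, the items left behind include a forbidden pair without the guide. No opening move is safe, so no plan exists.

No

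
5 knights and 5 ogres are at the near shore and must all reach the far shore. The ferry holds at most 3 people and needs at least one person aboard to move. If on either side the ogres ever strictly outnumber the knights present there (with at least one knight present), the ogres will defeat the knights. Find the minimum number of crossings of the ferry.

11

Counting alone: each trip to the far shore takes at most 3 across and each return brings at least 1 back, so after t trips out (and t−1 returns) at most 3t − (t−1) of the 10 are across; that first reaches 10 at t = 5, so at least 9 crossings are needed.
The safety rule pushes this higher. Following every safe sequence of crossings, the most of the 10 that can be at the far shore as the ferry arrives there on crossing 9 is 9 — never all 10.
So no plan with fewer than 11 crossings exists, and this one achieves 11:
1. 2 ogres → the far shore.  (the near shore: 5K 3O; the far shore: 0K 2O)
2. 1 ogre ← the near shore.  (the near shore: 5K 4O; the far shore: 0K 1O)
3. 3 ogres → the far shore.  (the near shore: 5K 1O; the far shore: 0K 4O)
4. 1 ogre ← the near shore.  (the near shore: 5K 2O; the far shore: 0K 3O)
5. 3 knights → the far shore.  (the near shore: 2K 2O; the far shore: 3K 3O)
6. 1 knight and 1 ogre ← the near shore.  (the near shore: 3K 3O; the far shore: 2K 2O)
7. 3 knights → the far shore.  (the near shore: 0K 3O; the far shore: 5K 2O)
8. 1 ogre ← the near shore.  (the near shore: 0K 4O; the far shore: 5K 1O)
9. 2 ogres → the far shore.  (the near shore: 0K 2O; the far shore: 5K 3O)
10. 1 ogre ← the near shore.  (the near shore: 0K 3O; the far shore: 5K 2O)
11. 3 ogres → the far shore.  (the near shore: 0K 0O; the far shore: 5K 5O)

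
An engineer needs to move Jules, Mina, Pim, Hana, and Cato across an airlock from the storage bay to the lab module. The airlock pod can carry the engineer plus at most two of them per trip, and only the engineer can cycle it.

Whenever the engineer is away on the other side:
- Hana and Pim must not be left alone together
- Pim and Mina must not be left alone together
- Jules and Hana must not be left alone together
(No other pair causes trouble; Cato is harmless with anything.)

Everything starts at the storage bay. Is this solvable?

1. Engineer goes to the lab module with Jules and Pim.
2. Engineer goes back to the storage bay alone.
3. Engineer goes to the lab module with Cato.
4. Engineer goes back to the storage bay alone.
5. Engineer goes to the lab module with Hana and Mina.

Yes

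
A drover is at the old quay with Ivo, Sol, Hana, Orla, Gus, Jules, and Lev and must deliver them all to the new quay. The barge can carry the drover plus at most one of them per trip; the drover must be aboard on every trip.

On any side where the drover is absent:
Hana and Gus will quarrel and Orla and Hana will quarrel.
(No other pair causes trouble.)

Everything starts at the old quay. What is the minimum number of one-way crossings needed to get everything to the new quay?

15

Counting alone: the drover can take at most 1 across per trip to the new quay, so moving all 7 needs at least 7 loaded trips out, with a return between consecutive ones — at least 13 crossings.
The safety rule pushes this higher. Following every safe sequence of crossings, the most of the 7 that can be at the new quay as the barge arrives there on crossing 13 is 6 — never all 7.
So no plan with fewer than 15 crossings exists, and this one achieves 15:
1. Drover goes to the new quay with Hana.  [the old quay: Gus, Ivo, Jules, Lev, Orla, Sol | the new quay: Hana]
2. Drover goes back to the old quay alone.  [the old quay: Gus, Ivo, Jules, Lev, Orla, Sol | the new quay: Hana]
3. Drover goes to the new quay with Ivo.  [the old quay: Gus, Jules, Lev, Orla, Sol | the new quay: Hana, Ivo]
4. Drover goes back to the old quay alone.  [the old quay: Gus, Jules, Lev, Orla, Sol | the new quay: Hana, Ivo]
5. Drover goes to the new quay with Sol.  [the old quay: Gus, Jules, Lev, Orla | the new quay: Hana, Ivo, Sol]
6. Drover goes back to the old quay alone.  [the old quay: Gus, Jules, Lev, Orla | the new quay: Hana, Ivo, Sol]
7. Drover goes to the new quay with Orla.  [the old quay: Gus, Jules, Lev | the new quay: Hana, Ivo, Orla, Sol]
8. Drover goes back to the old quay with Hana.  [the old quay: Gus, Hana, Jules, Lev | the new quay: Ivo, Orla, Sol]
9. Drover goes to the new quay with Gus.  [the old quay: Hana, Jules, Lev | the new quay: Gus, Ivo, Orla, Sol]
10. Drover goes back to the old quay alone.  [the old quay: Hana, Jules, Lev | the new quay: Gus, Ivo, Orla, Sol]
11. Drover goes to the new quay with Jules.  [the old quay: Hana, Lev | the new quay: Gus, Ivo, Jules, Orla, Sol]
12. Drover goes back to the old quay alone.  [the old quay: Hana, Lev | the new quay: Gus, Ivo, Jules, Orla, Sol]
13. Drover goes to the new quay with Lev.  [the old quay: Hana | the new quay: Gus, Ivo, Jules, Lev, Orla, Sol]
14. Drover goes back to the old quay alone.  [the old quay: Hana | the new quay: Gus, Ivo, Jules, Lev, Orla, Sol]
15. Drover goes to the new quay with Hana.  [the old quay: — | the new quay: Gus, Hana, Ivo, Jules, Lev, Orla, Sol]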